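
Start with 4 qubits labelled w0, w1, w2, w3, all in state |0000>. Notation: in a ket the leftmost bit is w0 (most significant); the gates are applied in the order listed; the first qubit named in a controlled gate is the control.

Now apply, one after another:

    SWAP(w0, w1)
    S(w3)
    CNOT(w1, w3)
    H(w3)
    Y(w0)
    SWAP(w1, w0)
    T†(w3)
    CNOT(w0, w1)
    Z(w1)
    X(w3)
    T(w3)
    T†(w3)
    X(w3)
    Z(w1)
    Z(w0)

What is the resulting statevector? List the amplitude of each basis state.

The final amplitudes are sqrt(2)*I/2 on |0100>, sqrt(2)*exp(I*pi/4)/2 on |0101>, and 0 on every other basis state. Key observation: gates 9-14 undo each other exactly, leaving only the rest of the circuit to track.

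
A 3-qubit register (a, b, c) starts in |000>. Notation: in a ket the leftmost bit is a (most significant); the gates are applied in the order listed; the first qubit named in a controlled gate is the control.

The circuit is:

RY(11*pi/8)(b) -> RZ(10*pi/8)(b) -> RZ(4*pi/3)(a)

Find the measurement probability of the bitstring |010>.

Outcome |010> occurs with probability sin(5*pi/16)**2.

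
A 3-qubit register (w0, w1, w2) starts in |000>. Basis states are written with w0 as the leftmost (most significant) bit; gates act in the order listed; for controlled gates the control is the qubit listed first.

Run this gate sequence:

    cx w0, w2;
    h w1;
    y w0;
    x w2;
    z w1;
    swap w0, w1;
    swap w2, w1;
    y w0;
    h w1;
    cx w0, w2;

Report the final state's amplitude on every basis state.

The final amplitudes are 0 on |000>, -1/2 on |001>, 0 on |010>, 1/2 on |011>, -1/2 on |100>, 0 on |101>, 1/2 on |110>, 0 on |111>.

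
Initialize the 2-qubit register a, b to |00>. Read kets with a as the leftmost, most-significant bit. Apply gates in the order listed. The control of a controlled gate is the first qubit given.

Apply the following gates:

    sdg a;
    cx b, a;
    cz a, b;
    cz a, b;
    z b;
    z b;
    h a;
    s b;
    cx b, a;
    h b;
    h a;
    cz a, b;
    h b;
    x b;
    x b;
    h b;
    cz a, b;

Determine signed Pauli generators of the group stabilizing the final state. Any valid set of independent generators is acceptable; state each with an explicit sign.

The final state is stabilized by the group generated by +IX, +ZI; other independent generating sets are equally valid. Key observation: the block from step 12 through step 17 cancels to the identity and can be dropped.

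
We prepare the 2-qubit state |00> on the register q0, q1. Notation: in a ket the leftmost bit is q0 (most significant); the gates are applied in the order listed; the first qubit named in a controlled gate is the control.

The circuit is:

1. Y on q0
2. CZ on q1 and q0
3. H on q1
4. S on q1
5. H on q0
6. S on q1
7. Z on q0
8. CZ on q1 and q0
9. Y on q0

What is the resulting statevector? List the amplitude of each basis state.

After the circuit, the state carries amplitude 1/2 on |00>, 1/2 on |01>, -1/2 on |10>, 1/2 on |11>.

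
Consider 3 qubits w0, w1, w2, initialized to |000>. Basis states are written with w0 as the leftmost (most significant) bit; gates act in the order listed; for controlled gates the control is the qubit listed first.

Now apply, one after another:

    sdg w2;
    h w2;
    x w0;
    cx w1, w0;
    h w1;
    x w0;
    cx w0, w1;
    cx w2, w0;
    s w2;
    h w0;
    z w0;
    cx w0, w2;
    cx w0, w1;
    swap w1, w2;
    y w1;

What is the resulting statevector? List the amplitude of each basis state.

After the circuit, the state carries amplitude sqrt(2)/4 on |000>, sqrt(2)/4 on |001>, sqrt(2)*I/4 on |010>, sqrt(2)*I/4 on |011>, sqrt(2)*I/4 on |100>, sqrt(2)*I/4 on |101>, -sqrt(2)/4 on |110>, -sqrt(2)/4 on |111>.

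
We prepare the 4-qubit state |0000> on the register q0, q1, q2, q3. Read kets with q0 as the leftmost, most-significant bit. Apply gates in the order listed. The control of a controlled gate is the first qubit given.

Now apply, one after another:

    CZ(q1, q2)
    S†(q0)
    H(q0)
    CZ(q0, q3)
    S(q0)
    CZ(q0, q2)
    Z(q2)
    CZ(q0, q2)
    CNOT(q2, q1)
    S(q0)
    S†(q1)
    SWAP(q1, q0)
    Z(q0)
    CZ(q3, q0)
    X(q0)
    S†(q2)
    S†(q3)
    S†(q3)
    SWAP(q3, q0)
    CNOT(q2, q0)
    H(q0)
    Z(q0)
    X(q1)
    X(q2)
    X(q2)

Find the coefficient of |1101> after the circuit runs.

|1101> carries amplitude -1/2 in the final state. Key observation: gates 24-25 undo each other exactly, leaving only the rest of the circuit to track.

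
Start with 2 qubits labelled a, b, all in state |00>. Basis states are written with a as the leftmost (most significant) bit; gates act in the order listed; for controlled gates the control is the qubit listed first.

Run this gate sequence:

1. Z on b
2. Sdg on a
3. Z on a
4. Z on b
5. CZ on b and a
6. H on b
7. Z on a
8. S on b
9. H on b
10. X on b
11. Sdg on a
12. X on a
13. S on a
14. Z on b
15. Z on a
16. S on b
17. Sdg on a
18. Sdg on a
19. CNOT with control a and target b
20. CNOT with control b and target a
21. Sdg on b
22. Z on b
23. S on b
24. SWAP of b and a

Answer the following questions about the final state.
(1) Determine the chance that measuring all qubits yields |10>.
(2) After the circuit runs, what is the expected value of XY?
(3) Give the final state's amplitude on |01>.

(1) Outcome |10> occurs with probability 1/2.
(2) In the final state, XY has expectation 0.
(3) The amplitude on |01> is 1/2 + I/2.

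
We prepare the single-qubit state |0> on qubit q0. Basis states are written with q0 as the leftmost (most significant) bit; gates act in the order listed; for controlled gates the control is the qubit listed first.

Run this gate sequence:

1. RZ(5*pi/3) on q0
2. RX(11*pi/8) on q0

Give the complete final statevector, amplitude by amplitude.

The final amplitudes are exp(I*pi/6)*cos(5*pi/16) on |0>, exp(2*I*pi/3)*sin(5*pi/16) on |1>.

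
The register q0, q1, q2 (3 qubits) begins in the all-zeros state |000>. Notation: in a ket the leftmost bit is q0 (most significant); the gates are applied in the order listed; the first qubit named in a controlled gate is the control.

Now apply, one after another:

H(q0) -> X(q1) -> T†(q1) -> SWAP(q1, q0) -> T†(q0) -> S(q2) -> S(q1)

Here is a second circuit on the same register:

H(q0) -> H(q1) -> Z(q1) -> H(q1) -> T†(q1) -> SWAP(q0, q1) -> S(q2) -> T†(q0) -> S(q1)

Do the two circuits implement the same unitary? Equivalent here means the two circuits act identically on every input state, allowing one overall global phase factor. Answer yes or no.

Yes: on every input state the two circuits agree up to one overall phase factor.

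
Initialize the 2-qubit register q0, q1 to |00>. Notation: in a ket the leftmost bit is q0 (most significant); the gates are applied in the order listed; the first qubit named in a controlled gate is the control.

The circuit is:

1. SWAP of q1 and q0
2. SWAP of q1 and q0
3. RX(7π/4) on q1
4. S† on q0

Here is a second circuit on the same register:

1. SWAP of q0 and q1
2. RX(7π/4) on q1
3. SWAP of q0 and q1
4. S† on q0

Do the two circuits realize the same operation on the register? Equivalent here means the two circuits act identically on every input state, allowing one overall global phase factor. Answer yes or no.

No, they are not equivalent — no single phase factor reconciles the two unitaries.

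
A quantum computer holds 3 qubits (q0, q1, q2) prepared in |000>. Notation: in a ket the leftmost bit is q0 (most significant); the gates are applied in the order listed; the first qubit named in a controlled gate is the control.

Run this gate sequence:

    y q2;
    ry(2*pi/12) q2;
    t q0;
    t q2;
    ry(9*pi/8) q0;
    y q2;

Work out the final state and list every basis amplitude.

After the circuit, the state carries amplitude -(sqrt(2) + sqrt(6))*exp(I*pi/4)*sin(pi/16)/4 on |000>, (-sqrt(6) + sqrt(2))*sin(pi/16)/4 on |001>, 0 on |010>, 0 on |011>, (sqrt(2) + sqrt(6))*exp(I*pi/4)*cos(pi/16)/4 on |100>, (-sqrt(2) + sqrt(6))*cos(pi/16)/4 on |101>, 0 on |110>, 0 on |111>.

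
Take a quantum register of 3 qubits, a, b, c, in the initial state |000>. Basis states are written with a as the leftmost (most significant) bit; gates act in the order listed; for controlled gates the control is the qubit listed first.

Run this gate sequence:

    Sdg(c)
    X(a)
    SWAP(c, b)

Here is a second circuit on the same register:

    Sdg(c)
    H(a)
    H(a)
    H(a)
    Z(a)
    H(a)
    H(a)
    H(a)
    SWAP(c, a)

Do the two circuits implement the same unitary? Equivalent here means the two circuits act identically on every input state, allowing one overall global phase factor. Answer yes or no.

No, they are not equivalent — no single phase factor reconciles the two unitaries.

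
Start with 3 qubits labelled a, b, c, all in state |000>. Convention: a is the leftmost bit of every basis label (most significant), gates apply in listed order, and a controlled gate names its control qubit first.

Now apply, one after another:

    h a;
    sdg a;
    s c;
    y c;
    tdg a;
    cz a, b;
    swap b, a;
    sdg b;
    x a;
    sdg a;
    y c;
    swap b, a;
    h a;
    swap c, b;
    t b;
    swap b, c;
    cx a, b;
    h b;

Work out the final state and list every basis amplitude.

The resulting statevector has amplitude sqrt(2)*(-I + exp(I*pi/4))/4 on |000>, 0 on |001>, sqrt(2)*(-exp(I*pi/4) + I)/4 on |010>, 0 on |011>, sqrt(2)*(-I - exp(I*pi/4))/4 on |100>, 0 on |101>, sqrt(2)*(-I - exp(I*pi/4))/4 on |110>, 0 on |111>.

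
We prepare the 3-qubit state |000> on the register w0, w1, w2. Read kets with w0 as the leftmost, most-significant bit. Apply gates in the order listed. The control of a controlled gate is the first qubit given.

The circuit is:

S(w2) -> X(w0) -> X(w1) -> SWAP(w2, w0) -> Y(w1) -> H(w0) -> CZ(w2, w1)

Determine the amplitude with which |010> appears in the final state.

The final state's coefficient on |010> equals 0.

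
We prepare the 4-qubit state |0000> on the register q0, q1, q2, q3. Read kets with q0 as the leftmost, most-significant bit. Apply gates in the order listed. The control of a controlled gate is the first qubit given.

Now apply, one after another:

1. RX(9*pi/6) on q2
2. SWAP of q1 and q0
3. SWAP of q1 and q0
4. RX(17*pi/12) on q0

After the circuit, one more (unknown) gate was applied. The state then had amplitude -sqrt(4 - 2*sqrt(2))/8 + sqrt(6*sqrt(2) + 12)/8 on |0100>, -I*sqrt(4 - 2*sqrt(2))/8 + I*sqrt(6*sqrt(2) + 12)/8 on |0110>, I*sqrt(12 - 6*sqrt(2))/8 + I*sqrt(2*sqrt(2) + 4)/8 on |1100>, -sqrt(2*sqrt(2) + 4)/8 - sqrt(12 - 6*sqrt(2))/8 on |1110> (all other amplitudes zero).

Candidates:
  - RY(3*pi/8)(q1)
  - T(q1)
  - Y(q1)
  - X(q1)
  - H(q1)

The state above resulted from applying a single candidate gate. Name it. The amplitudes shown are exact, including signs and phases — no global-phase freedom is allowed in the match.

It was X(q1) that produced the state shown. Key observation: gates 2-3 undo each other exactly, leaving only the rest of the circuit to track.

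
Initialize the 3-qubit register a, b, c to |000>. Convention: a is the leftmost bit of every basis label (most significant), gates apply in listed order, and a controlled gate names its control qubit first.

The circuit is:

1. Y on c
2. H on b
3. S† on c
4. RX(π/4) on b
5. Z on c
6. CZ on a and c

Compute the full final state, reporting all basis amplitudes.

After the circuit, the state carries amplitude -sqrt(2)*sqrt(sqrt(2) + 2)/4 + sqrt(2)*I*sqrt(2 - sqrt(2))/4 on |001>, -sqrt(2)*sqrt(sqrt(2) + 2)/4 + sqrt(2)*I*sqrt(2 - sqrt(2))/4 on |011>, and 0 on every other basis state.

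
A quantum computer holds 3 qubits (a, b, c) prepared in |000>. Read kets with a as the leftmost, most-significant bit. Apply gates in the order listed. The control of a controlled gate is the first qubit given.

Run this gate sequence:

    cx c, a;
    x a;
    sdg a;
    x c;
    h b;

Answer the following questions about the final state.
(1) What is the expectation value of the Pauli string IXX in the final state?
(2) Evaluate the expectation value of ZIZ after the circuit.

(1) The expectation value of IXX is 0.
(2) The expectation value of ZIZ is 1.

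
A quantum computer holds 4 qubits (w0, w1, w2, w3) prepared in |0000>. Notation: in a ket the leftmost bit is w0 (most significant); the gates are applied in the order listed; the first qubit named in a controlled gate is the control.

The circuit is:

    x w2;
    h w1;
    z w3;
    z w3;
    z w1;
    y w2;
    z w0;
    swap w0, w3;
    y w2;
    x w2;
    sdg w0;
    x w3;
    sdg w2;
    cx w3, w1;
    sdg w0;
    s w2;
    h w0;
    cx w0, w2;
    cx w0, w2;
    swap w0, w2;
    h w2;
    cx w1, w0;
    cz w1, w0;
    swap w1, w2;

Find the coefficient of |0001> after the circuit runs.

The final state's coefficient on |0001> equals -sqrt(2)/2. Key observation: gates 18-19 undo each other exactly, leaving only the rest of the circuit to track.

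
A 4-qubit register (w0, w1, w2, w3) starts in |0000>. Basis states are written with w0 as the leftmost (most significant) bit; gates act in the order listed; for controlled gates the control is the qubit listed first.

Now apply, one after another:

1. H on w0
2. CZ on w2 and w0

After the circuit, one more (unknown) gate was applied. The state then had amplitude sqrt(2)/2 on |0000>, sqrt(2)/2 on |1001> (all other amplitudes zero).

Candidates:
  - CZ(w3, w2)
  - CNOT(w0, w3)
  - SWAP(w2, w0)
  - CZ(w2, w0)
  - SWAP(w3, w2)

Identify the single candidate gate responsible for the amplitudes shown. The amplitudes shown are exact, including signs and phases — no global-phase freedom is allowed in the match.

The unique candidate consistent with the amplitudes is CNOT(w0, w3).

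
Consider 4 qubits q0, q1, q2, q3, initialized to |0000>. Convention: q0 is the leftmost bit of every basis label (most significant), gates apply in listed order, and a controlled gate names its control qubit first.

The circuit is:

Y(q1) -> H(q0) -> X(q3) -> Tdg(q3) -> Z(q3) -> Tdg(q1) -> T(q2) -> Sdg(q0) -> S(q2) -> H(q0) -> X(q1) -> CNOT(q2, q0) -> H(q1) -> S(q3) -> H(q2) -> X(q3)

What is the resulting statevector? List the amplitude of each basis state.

The resulting statevector has amplitude -1/4 - I/4 on |0000>, 0 on |0001>, -1/4 - I/4 on |0010>, 0 on |0011>, -1/4 - I/4 on |0100>, 0 on |0101>, -1/4 - I/4 on |0110>, 0 on |0111>, 1/4 - I/4 on |1000>, 0 on |1001>, 1/4 - I/4 on |1010>, 0 on |1011>, 1/4 - I/4 on |1100>, 0 on |1101>, 1/4 - I/4 on |1110>, 0 on |1111>.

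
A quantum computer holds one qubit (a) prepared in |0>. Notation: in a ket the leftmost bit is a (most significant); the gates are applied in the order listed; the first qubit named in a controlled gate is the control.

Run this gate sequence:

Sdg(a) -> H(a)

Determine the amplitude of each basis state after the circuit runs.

After the circuit, the state carries amplitude sqrt(2)/2 on |0>, sqrt(2)/2 on |1>.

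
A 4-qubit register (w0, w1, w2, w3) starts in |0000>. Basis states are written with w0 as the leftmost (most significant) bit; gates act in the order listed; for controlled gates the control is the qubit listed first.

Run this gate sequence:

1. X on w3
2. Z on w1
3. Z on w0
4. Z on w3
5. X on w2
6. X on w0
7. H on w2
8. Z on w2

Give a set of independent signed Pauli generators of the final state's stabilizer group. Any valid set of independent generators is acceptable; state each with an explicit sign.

The stabilizer group can be generated by +IIXI, -ZIII, +IZII, -IIIZ, among other valid generating sets.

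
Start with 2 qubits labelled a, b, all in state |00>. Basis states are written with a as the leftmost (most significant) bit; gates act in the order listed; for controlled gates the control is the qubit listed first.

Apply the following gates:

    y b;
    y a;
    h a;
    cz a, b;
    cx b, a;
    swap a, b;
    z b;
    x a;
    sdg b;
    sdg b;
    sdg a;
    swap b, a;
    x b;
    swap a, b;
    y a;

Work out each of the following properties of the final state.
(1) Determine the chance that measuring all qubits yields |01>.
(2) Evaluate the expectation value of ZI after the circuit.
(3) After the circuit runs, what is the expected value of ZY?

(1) The probability of measuring |01> is 1/2.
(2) The observable ZI averages to 1.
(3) In the final state, ZY has expectation 0.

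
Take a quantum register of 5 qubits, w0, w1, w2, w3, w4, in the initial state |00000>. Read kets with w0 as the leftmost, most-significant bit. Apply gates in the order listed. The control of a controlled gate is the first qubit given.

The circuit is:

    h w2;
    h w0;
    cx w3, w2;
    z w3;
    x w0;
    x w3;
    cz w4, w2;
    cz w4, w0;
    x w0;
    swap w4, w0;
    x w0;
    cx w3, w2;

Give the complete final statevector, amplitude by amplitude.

After the circuit, the state carries amplitude 1/2 on |10010>, 1/2 on |10011>, 1/2 on |10110>, 1/2 on |10111>, and 0 on every other basis state.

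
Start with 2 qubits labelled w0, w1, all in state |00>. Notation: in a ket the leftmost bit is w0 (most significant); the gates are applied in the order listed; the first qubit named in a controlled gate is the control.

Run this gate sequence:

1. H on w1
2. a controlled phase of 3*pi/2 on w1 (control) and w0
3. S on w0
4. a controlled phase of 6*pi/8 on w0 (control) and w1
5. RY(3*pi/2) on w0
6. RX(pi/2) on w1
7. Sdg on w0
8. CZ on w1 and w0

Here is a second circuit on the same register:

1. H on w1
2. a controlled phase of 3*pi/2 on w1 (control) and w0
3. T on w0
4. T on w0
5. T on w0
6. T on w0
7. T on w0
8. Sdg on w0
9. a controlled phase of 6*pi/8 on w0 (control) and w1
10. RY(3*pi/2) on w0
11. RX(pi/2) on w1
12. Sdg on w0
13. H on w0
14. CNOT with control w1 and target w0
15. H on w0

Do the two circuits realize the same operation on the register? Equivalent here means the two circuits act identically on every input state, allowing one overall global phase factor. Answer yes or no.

No — the two circuits implement different unitaries, even allowing a global phase.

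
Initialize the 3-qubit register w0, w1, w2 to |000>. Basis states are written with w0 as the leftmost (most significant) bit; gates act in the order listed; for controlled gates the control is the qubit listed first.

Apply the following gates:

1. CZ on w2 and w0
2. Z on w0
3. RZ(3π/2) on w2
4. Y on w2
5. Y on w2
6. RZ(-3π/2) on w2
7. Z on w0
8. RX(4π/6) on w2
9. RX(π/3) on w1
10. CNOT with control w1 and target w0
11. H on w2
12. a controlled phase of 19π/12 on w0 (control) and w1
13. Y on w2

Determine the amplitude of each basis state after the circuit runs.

After the circuit, the state carries amplitude 3*sqrt(2)/8 - sqrt(6)*I/8 on |000>, 3*sqrt(2)/8 + sqrt(6)*I/8 on |001>, 0 on |010>, 0 on |011>, 0 on |100>, 0 on |101>, (sqrt(2) + sqrt(6)*I)*exp(7*I*pi/12)/8 on |110>, (-sqrt(2) + sqrt(6)*I)*exp(7*I*pi/12)/8 on |111>. Key observation: gates 2-7 undo each other exactly, leaving only the rest of the circuit to track.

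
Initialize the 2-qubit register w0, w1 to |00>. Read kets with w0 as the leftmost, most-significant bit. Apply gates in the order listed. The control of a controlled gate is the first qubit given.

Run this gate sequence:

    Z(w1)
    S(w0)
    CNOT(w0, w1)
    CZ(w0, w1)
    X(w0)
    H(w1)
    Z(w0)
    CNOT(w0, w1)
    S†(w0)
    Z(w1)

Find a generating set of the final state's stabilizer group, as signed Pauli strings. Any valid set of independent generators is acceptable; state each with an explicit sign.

The final state is stabilized by the group generated by -IX, -ZI; other independent generating sets are equally valid.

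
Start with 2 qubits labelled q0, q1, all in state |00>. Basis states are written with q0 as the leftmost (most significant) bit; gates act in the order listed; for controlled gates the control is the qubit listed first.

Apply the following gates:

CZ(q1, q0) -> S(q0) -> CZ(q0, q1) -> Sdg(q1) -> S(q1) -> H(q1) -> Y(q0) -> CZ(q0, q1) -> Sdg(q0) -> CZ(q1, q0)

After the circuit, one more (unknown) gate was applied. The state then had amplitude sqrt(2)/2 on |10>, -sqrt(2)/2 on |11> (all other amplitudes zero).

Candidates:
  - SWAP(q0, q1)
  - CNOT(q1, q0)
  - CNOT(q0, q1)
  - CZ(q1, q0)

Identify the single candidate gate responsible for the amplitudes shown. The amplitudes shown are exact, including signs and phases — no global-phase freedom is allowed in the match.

The unique candidate consistent with the amplitudes is CZ(q1, q0).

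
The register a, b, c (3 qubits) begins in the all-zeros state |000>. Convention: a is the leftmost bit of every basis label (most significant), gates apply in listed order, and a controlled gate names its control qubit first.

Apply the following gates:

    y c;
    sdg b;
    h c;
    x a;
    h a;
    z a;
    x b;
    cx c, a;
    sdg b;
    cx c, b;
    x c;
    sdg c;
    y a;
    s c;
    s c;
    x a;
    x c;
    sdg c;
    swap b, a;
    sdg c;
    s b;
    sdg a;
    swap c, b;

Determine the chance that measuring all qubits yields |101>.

The probability of measuring |101> is 1/4.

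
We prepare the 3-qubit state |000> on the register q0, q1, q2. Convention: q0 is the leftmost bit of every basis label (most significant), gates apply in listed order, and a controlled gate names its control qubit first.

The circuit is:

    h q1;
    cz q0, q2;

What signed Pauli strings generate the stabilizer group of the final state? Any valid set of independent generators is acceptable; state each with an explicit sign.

The stabilizer group can be generated by +IXI, +ZII, +IIZ, among other valid generating sets.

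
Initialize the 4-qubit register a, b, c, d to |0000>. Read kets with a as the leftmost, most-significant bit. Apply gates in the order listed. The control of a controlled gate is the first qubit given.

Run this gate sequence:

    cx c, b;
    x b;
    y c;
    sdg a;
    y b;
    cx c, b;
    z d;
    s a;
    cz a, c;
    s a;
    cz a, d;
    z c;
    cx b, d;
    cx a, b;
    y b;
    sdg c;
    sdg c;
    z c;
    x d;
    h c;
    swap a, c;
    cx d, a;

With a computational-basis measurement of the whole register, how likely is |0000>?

Outcome |0000> occurs with probability 1/2.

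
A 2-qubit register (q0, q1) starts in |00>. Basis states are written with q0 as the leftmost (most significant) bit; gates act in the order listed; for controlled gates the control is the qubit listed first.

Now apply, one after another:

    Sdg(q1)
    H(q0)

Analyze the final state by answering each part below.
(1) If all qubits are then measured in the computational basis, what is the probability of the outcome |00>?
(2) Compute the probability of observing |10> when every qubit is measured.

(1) A full measurement returns |00> with probability 1/2.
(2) Outcome |10> occurs with probability 1/2.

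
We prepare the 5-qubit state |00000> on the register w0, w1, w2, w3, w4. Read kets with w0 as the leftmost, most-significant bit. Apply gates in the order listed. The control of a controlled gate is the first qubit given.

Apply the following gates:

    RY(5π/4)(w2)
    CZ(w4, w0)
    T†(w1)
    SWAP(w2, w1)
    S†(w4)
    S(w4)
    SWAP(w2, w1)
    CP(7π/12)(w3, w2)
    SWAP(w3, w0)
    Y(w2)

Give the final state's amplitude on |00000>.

The amplitude on |00000> is -I*sqrt(sqrt(2) + 2)/2. Key observation: gates 4-7 undo each other exactly, leaving only the rest of the circuit to track.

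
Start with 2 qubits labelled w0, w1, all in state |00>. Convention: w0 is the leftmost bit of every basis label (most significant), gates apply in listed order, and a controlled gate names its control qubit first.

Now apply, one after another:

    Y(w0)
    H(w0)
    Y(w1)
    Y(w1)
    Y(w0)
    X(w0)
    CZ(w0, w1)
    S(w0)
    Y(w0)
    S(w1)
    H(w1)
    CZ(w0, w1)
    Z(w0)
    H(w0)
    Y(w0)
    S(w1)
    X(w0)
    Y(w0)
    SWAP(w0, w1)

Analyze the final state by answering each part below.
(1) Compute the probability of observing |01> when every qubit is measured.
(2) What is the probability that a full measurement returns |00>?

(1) Outcome |01> occurs with probability 1/4.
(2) A full measurement returns |00> with probability 1/4.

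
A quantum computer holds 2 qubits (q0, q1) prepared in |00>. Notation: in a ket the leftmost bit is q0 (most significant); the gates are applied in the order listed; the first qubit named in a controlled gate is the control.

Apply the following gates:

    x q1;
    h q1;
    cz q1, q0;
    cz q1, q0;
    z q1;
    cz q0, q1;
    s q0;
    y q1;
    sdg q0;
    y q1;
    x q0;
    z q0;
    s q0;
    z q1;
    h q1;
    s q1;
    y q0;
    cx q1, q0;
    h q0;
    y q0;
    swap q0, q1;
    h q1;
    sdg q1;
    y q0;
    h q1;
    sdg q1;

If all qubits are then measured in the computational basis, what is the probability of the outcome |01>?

The probability of measuring |01> is 1/2.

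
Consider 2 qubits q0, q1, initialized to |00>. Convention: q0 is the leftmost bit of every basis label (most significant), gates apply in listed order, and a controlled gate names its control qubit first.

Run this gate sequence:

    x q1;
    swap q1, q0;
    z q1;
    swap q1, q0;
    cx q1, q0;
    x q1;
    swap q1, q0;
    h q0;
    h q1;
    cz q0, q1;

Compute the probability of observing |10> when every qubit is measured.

Outcome |10> occurs with probability 1/4.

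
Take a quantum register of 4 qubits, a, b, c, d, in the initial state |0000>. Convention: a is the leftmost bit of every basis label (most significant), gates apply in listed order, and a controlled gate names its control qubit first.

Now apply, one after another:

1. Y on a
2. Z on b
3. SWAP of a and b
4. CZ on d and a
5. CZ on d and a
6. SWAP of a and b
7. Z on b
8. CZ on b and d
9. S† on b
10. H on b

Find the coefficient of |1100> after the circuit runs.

The final state's coefficient on |1100> equals sqrt(2)*I/2. Key observation: steps 2-7 multiply out to the identity, so the circuit reduces to the remaining gates.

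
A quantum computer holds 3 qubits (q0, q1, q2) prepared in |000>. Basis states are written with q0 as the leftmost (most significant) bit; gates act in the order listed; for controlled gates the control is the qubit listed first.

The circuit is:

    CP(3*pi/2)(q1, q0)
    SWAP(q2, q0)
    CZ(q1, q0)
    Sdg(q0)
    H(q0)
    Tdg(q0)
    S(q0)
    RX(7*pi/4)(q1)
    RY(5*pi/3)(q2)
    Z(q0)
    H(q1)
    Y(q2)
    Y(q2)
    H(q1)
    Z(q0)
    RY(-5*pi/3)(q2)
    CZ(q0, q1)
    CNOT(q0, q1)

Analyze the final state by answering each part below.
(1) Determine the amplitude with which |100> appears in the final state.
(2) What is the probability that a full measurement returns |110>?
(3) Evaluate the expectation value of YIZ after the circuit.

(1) |100> carries amplitude sqrt(4 - 2*sqrt(2))*exp(3*I*pi/4)/4 in the final state. Key observation: steps 9-16 multiply out to the identity, so the circuit reduces to the remaining gates.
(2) A full measurement returns |110> with probability sqrt(2)/8 + 1/4.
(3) The observable YIZ averages to -1/2.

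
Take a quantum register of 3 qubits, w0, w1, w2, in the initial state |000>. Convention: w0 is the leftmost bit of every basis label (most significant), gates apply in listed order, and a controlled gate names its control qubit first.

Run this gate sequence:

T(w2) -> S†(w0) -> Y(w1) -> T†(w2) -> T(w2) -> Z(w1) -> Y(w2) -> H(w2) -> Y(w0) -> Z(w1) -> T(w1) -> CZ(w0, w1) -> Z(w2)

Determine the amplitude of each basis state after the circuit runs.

After the circuit, the state carries amplitude sqrt(2)*exp(3*I*pi/4)/2 on |110>, sqrt(2)*exp(3*I*pi/4)/2 on |111>, and 0 on every other basis state.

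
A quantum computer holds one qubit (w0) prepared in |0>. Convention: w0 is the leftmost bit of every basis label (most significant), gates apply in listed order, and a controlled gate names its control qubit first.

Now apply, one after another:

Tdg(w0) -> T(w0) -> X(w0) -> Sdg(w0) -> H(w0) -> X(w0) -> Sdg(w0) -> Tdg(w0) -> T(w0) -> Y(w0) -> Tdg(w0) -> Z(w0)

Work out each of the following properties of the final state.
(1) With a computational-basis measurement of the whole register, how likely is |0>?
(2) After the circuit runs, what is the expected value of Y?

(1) The probability of measuring |0> is 1/2.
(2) In the final state, Y has expectation -sqrt(2)/2.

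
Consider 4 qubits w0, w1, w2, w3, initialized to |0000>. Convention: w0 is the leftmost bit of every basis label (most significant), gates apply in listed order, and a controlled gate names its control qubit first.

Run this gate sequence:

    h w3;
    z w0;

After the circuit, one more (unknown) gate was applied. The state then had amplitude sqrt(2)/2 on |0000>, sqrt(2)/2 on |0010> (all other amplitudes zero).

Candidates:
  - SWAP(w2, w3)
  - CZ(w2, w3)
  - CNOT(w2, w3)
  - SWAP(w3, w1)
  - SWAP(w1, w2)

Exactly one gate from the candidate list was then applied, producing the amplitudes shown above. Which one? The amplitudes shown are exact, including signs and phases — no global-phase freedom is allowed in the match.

The applied gate was SWAP(w2, w3).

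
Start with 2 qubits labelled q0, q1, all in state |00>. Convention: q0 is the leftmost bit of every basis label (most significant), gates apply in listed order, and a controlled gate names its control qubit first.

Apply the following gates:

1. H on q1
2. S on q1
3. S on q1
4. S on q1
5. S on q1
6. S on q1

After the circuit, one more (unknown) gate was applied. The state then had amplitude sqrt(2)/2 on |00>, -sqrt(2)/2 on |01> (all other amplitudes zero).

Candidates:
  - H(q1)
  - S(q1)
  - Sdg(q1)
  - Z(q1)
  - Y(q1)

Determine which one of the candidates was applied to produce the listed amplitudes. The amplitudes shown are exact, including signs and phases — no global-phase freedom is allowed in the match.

The applied gate was S(q1).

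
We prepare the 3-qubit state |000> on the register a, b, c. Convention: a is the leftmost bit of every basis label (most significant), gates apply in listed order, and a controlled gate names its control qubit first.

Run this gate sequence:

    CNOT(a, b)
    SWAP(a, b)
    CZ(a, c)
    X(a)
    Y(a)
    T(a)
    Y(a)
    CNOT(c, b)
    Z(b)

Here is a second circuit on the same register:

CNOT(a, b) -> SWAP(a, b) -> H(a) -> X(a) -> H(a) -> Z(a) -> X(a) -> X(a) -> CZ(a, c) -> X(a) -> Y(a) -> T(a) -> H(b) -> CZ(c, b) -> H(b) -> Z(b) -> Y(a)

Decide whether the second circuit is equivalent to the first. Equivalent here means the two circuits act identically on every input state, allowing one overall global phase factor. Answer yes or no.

Yes — the two circuits implement the same unitary up to a global phase.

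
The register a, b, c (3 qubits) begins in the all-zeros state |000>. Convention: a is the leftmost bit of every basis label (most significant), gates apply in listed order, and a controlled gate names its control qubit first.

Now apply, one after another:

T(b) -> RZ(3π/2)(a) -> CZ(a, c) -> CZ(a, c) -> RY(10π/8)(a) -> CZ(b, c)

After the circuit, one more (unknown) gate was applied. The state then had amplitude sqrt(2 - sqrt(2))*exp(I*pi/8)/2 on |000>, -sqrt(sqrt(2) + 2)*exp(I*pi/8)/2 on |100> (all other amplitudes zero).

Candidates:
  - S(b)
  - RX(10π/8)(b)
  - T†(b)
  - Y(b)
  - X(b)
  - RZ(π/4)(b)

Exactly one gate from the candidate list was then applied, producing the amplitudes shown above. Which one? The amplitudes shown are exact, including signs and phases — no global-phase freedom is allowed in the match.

The applied gate was RZ(π/4)(b). Key observation: the block from step 3 through step 4 cancels to the identity and can be dropped.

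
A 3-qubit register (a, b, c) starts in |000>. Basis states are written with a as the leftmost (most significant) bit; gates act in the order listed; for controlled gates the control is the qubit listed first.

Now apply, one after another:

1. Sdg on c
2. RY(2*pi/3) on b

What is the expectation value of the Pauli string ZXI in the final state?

In the final state, ZXI has expectation sqrt(3)/2.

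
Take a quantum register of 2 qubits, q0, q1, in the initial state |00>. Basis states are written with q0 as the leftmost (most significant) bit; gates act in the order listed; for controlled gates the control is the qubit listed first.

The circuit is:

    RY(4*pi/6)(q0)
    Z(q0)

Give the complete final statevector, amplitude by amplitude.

After the circuit, the state carries amplitude 1/2 on |00>, 0 on |01>, -sqrt(3)/2 on |10>, 0 on |11>.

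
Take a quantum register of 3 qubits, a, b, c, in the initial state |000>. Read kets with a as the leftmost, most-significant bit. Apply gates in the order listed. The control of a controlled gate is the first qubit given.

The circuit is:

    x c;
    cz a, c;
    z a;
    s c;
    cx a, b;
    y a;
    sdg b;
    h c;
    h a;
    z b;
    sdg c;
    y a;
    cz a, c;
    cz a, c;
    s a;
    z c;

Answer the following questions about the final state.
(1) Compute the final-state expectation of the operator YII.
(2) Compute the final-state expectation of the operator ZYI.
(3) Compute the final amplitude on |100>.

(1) The observable YII averages to 1.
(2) The expectation value of ZYI is 0.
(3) |100> carries amplitude 1/2 in the final state.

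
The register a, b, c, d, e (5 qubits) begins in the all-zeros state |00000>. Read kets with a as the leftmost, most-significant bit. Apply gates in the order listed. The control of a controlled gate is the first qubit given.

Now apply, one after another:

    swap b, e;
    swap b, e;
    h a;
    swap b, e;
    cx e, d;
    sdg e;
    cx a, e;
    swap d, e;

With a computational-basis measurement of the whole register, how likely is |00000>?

Outcome |00000> occurs with probability 1/2. Key observation: the block from step 1 through step 2 cancels to the identity and can be dropped.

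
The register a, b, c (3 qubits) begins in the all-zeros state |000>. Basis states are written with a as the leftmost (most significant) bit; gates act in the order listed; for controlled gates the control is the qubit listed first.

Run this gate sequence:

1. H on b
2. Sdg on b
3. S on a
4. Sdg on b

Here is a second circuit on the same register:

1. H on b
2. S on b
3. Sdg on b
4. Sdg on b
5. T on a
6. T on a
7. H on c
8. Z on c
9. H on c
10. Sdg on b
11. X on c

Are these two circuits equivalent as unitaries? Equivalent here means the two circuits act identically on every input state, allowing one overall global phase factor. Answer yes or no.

Yes — the two circuits implement the same unitary up to a global phase.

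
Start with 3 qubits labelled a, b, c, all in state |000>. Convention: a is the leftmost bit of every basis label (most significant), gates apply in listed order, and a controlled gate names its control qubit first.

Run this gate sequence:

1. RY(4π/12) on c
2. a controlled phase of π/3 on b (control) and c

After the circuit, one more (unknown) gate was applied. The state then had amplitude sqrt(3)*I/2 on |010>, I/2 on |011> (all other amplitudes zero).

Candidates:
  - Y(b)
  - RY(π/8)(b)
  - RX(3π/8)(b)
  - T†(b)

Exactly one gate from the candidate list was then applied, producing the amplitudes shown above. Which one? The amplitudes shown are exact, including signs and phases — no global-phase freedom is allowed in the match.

The applied gate was Y(b).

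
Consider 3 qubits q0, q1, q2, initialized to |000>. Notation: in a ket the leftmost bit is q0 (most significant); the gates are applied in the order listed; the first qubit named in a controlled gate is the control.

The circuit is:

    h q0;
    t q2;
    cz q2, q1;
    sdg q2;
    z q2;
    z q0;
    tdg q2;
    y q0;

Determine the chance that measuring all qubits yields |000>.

Outcome |000> occurs with probability 1/2.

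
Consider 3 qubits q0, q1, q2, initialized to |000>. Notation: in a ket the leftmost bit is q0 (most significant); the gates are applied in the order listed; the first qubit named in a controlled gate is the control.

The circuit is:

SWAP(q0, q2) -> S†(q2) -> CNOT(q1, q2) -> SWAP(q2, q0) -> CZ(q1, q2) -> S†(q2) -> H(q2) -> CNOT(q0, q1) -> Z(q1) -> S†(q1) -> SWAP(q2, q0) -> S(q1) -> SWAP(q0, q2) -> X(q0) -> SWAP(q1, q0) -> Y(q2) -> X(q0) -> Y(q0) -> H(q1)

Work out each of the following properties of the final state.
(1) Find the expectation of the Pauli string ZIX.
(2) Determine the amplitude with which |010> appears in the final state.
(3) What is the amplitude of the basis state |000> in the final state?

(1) In the final state, ZIX has expectation -1.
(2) |010> carries amplitude 1/2 in the final state.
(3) The amplitude on |000> is -1/2.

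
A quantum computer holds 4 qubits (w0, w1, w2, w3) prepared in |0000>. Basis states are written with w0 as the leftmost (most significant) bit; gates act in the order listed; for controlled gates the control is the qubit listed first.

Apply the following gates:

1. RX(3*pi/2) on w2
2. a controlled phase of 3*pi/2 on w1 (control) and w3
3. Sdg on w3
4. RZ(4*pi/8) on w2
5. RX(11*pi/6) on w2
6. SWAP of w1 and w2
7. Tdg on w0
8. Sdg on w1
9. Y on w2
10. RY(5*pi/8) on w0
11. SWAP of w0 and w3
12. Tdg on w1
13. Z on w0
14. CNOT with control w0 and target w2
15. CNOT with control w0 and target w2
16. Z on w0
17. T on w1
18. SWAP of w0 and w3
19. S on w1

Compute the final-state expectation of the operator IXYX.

The observable IXYX averages to 0. Key observation: steps 11-18 multiply out to the identity, so the circuit reduces to the remaining gates.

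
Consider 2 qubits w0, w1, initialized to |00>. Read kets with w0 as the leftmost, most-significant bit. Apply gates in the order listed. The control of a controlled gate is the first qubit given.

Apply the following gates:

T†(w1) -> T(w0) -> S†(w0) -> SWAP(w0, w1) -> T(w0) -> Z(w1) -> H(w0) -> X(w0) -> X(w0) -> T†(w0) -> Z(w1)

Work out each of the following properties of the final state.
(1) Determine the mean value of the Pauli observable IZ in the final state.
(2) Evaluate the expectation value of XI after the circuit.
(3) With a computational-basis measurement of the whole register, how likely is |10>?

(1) The expectation value of IZ is 1. Key observation: steps 8-9 multiply out to the identity, so the circuit reduces to the remaining gates.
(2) The expectation value of XI is sqrt(2)/2.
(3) Outcome |10> occurs with probability 1/2.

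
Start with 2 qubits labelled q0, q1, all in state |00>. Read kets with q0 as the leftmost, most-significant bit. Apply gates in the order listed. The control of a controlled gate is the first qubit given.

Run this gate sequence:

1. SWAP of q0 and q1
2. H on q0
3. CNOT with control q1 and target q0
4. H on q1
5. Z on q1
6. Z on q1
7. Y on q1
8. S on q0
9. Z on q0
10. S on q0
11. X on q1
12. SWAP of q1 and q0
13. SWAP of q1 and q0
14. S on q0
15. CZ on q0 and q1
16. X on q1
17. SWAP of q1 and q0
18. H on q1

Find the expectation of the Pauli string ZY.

In the final state, ZY has expectation 1. Key observation: steps 12-13 multiply out to the identity, so the circuit reduces to the remaining gates.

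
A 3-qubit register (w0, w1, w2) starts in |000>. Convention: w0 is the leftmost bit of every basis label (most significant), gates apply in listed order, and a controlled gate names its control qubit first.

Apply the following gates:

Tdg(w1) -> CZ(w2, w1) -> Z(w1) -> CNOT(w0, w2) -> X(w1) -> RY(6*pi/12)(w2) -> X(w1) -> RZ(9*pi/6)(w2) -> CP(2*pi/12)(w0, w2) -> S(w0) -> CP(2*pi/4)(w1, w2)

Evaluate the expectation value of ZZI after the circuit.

In the final state, ZZI has expectation 1.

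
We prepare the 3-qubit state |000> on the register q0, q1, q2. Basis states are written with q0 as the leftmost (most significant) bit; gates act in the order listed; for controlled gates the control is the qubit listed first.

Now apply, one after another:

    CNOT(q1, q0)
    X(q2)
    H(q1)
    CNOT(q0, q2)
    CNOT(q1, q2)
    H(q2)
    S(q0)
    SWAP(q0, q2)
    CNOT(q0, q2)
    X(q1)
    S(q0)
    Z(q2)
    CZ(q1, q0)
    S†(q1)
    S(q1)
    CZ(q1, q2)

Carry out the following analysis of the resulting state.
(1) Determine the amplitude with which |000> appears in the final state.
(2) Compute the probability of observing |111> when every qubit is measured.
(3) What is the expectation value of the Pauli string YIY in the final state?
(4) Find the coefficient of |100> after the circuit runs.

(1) |000> carries amplitude 1/2 in the final state.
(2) A full measurement returns |111> with probability 1/4.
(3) In the final state, YIY has expectation 0.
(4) |100> carries amplitude 0 in the final state.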